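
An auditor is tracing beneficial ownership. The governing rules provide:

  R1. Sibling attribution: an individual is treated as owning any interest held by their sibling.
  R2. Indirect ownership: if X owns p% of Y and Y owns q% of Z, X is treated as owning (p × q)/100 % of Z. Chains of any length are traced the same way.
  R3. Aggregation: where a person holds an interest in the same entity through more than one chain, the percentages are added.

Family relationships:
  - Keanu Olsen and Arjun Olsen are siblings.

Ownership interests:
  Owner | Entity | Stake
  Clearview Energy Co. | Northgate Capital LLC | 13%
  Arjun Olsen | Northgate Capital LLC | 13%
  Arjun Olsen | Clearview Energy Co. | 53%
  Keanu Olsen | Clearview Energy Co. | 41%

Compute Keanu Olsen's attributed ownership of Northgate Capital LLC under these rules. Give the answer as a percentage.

By sibling attribution (R1), Keanu Olsen is treated as also owning Arjun Olsen's interest in Clearview Energy Co, giving 41% + 53% = 94%.
By sibling attribution (R1), Keanu Olsen is treated as owning Arjun Olsen's 13% interest in Northgate Capital LLC.
Chain via Clearview Energy Co. (R2): 94% × 13% = 12.22% of Northgate Capital LLC.
Direct interest in Northgate Capital LLC: 13%.
Aggregating (R3): 12.22% + 13% = 25.22%.

25.22%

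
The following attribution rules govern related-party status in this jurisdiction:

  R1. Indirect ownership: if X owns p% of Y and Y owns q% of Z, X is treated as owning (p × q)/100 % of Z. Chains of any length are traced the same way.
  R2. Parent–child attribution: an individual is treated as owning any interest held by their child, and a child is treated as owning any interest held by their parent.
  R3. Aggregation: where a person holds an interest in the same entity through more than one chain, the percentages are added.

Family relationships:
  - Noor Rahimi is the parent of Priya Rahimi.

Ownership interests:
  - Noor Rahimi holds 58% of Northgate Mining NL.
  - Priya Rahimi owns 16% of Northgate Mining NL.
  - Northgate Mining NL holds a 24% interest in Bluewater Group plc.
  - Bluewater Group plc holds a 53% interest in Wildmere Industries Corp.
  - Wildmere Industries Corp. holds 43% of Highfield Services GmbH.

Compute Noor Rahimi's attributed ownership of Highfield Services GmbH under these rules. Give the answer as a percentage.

By parent–child attribution (R2), Noor Rahimi is treated as also owning Priya Rahimi's interest in Northgate Mining NL, giving 58% + 16% = 74%.
Chain via Northgate Mining NL → Bluewater Group plc → Wildmere Industries Corp. (R1): 74% × 24% × 53% × 43% = 4.047504% of Highfield Services GmbH.

4.047504%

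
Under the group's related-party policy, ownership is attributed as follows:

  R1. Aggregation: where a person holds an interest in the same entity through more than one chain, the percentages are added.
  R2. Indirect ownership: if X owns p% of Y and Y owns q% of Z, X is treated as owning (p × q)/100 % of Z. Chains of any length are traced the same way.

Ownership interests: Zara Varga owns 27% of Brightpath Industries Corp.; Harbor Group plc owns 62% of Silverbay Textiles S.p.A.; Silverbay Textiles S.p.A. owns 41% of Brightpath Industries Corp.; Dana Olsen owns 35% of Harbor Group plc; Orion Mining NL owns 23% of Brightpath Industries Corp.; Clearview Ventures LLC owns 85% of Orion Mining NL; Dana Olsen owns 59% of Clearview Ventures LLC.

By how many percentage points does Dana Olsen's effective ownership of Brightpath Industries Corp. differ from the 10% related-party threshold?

10.4315

Chain via Clearview Ventures LLC → Orion Mining NL (R2): 59% × 85% × 23% = 11.5345% of Brightpath Industries Corp.
Chain via Harbor Group plc → Silverbay Textiles S.p.A. (R2): 35% × 62% × 41% = 8.897% of Brightpath Industries Corp.
Aggregating (R1): 11.5345% + 8.897% = 20.4315%.
20.4315% exceeds the 10% threshold by 10.4315 percentage points.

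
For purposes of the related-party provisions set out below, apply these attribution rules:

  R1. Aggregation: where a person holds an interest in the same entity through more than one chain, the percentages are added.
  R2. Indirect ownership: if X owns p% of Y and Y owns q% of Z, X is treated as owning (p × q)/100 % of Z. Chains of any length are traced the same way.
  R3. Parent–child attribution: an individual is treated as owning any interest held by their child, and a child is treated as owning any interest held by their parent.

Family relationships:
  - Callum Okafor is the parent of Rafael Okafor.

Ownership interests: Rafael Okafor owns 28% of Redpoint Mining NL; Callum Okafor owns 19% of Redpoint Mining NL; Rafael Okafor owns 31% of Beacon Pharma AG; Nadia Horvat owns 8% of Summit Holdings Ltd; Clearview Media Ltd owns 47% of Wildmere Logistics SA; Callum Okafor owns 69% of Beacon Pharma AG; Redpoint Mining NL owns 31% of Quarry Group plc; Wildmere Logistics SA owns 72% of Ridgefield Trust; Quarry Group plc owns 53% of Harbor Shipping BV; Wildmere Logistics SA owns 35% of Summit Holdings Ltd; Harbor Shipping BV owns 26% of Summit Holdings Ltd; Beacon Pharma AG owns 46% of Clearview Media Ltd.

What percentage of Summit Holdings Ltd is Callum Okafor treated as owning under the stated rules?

By parent–child attribution (R3), Callum Okafor is treated as also owning Rafael Okafor's interest in Redpoint Mining NL, giving 19% + 28% = 47%.
By parent–child attribution (R3), Callum Okafor is treated as also owning Rafael Okafor's interest in Beacon Pharma AG, giving 69% + 31% = 100%.
Chain via Redpoint Mining NL → Quarry Group plc → Harbor Shipping BV (R2): 47% × 31% × 53% × 26% = 2.007746% of Summit Holdings Ltd.
Chain via Beacon Pharma AG → Clearview Media Ltd → Wildmere Logistics SA (R2): 100% × 46% × 47% × 35% = 7.567% of Summit Holdings Ltd.
Aggregating (R1): 2.007746% + 7.567% = 9.574746%.

9.574746%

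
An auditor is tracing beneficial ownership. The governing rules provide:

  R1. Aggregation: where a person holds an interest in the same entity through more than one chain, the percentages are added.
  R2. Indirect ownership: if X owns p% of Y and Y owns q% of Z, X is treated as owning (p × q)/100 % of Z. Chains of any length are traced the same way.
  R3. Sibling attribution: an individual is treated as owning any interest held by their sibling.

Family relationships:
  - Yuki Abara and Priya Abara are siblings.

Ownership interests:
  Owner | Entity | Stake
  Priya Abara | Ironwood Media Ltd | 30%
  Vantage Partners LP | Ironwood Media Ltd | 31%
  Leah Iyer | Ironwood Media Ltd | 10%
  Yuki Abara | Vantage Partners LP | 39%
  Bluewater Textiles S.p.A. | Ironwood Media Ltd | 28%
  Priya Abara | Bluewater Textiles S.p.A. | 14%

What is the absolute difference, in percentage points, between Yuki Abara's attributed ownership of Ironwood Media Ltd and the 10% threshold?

By sibling attribution (R3), Yuki Abara is treated as owning Priya Abara's 14% interest in Bluewater Textiles S.p.A.
By sibling attribution (R3), Yuki Abara is treated as owning Priya Abara's 30% interest in Ironwood Media Ltd.
Chain via Vantage Partners LP (R2): 39% × 31% = 12.09% of Ironwood Media Ltd.
Chain via Bluewater Textiles S.p.A. (R2): 14% × 28% = 3.92% of Ironwood Media Ltd.
Direct interest in Ironwood Media Ltd: 30%.
Aggregating (R1): 12.09% + 3.92% + 30% = 46.01%.
46.01% exceeds the 10% threshold by 36.01 percentage points.

36.01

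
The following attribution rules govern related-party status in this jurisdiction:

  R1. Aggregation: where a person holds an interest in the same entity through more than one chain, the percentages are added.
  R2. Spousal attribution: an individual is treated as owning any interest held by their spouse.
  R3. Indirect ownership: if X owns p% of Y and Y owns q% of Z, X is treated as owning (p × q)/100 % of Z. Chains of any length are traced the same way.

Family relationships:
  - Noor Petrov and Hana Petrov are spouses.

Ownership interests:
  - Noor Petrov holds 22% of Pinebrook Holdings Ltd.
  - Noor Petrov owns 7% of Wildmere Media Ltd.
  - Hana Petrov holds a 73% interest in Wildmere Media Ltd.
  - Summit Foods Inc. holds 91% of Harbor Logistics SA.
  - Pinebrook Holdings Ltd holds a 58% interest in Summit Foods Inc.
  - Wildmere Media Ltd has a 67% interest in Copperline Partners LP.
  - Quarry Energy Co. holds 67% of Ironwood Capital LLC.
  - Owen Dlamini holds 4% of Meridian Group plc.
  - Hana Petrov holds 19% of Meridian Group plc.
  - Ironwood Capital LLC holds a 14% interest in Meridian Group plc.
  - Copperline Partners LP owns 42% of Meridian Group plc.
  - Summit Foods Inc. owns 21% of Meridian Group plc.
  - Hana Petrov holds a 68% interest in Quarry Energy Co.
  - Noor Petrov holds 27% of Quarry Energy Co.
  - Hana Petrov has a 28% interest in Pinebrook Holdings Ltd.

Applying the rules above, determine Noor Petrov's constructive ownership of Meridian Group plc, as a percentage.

By spousal attribution (R2), Noor Petrov is treated as also owning Hana Petrov's interest in Quarry Energy Co, giving 27% + 68% = 95%.
By spousal attribution (R2), Noor Petrov is treated as also owning Hana Petrov's interest in Wildmere Media Ltd, giving 7% + 73% = 80%.
By spousal attribution (R2), Noor Petrov is treated as also owning Hana Petrov's interest in Pinebrook Holdings Ltd, giving 22% + 28% = 50%.
By spousal attribution (R2), Noor Petrov is treated as owning Hana Petrov's 19% interest in Meridian Group plc.
Chain via Quarry Energy Co. → Ironwood Capital LLC (R3): 95% × 67% × 14% = 8.911% of Meridian Group plc.
Chain via Wildmere Media Ltd → Copperline Partners LP (R3): 80% × 67% × 42% = 22.512% of Meridian Group plc.
Chain via Pinebrook Holdings Ltd → Summit Foods Inc. (R3): 50% × 58% × 21% = 6.09% of Meridian Group plc.
Direct interest in Meridian Group plc: 19%.
Aggregating (R1): 8.911% + 22.512% + 6.09% + 19% = 56.513%.

56.513%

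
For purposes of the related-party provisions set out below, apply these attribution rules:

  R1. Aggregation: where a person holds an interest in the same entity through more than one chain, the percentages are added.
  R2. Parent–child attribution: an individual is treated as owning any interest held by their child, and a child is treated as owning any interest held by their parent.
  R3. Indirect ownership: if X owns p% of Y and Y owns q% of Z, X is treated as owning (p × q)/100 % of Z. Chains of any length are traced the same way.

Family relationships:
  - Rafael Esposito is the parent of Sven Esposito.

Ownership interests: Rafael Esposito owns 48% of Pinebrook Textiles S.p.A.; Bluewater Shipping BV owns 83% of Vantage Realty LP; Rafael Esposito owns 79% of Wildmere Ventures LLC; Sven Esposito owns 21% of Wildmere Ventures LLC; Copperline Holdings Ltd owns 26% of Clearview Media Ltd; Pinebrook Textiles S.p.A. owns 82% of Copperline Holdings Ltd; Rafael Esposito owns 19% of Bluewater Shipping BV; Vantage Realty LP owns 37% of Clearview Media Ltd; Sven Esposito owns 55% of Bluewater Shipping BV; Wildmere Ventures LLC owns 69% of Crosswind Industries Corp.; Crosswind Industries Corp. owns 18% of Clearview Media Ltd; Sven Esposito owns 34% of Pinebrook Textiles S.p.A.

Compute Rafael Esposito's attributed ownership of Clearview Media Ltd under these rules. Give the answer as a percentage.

By parent–child attribution (R2), Rafael Esposito is treated as also owning Sven Esposito's interest in Bluewater Shipping BV, giving 19% + 55% = 74%.
By parent–child attribution (R2), Rafael Esposito is treated as also owning Sven Esposito's interest in Wildmere Ventures LLC, giving 79% + 21% = 100%.
By parent–child attribution (R2), Rafael Esposito is treated as also owning Sven Esposito's interest in Pinebrook Textiles S.p.A, giving 48% + 34% = 82%.
Chain via Bluewater Shipping BV → Vantage Realty LP (R3): 74% × 83% × 37% = 22.7254% of Clearview Media Ltd.
Chain via Wildmere Ventures LLC → Crosswind Industries Corp. (R3): 100% × 69% × 18% = 12.42% of Clearview Media Ltd.
Chain via Pinebrook Textiles S.p.A. → Copperline Holdings Ltd (R3): 82% × 82% × 26% = 17.4824% of Clearview Media Ltd.
Aggregating (R1): 22.7254% + 12.42% + 17.4824% = 52.6278%.

52.6278%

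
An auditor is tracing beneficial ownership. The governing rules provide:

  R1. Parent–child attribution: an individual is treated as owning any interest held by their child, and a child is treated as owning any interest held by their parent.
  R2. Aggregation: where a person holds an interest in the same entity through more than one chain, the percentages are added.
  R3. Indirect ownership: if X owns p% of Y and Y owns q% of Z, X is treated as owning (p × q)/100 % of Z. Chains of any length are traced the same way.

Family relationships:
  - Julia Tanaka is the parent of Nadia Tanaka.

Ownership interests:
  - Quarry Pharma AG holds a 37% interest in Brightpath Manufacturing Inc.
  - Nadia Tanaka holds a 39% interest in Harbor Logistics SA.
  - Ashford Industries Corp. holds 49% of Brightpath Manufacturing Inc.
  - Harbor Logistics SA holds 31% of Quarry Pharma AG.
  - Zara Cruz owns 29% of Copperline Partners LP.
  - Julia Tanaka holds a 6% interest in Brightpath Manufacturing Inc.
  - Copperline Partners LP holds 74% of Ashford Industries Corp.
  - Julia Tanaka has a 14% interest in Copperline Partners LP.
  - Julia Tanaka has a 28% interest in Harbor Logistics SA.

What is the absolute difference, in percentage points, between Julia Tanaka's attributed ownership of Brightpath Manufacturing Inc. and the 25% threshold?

By parent–child attribution (R1), Julia Tanaka is treated as also owning Nadia Tanaka's interest in Harbor Logistics SA, giving 28% + 39% = 67%.
Chain via Harbor Logistics SA → Quarry Pharma AG (R3): 67% × 31% × 37% = 7.6849% of Brightpath Manufacturing Inc.
Chain via Copperline Partners LP → Ashford Industries Corp. (R3): 14% × 74% × 49% = 5.0764% of Brightpath Manufacturing Inc.
Direct interest in Brightpath Manufacturing Inc: 6%.
Aggregating (R2): 7.6849% + 5.0764% + 6% = 18.7613%.
18.7613% falls short of the 25% threshold by 6.2387 percentage points.

6.2387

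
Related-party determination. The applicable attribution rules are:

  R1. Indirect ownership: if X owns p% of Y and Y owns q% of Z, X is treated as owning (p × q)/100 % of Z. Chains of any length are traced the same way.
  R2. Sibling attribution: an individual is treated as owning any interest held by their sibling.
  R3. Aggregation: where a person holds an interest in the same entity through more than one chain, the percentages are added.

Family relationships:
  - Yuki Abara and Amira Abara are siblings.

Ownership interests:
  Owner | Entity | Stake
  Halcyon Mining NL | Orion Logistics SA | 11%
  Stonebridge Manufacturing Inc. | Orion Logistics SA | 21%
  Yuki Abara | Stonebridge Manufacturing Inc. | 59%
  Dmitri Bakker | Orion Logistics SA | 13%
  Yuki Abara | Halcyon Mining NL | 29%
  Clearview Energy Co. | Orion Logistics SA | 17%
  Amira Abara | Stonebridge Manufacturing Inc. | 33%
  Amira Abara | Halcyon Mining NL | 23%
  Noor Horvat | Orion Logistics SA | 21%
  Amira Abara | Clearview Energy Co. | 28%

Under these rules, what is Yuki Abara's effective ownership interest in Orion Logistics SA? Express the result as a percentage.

By sibling attribution (R2), Yuki Abara is treated as also owning Amira Abara's interest in Stonebridge Manufacturing Inc, giving 59% + 33% = 92%.
By sibling attribution (R2), Yuki Abara is treated as also owning Amira Abara's interest in Halcyon Mining NL, giving 29% + 23% = 52%.
By sibling attribution (R2), Yuki Abara is treated as owning Amira Abara's 28% interest in Clearview Energy Co.
Chain via Stonebridge Manufacturing Inc. (R1): 92% × 21% = 19.32% of Orion Logistics SA.
Chain via Halcyon Mining NL (R1): 52% × 11% = 5.72% of Orion Logistics SA.
Chain via Clearview Energy Co. (R1): 28% × 17% = 4.76% of Orion Logistics SA.
Aggregating (R3): 19.32% + 5.72% + 4.76% = 29.8%.

29.8%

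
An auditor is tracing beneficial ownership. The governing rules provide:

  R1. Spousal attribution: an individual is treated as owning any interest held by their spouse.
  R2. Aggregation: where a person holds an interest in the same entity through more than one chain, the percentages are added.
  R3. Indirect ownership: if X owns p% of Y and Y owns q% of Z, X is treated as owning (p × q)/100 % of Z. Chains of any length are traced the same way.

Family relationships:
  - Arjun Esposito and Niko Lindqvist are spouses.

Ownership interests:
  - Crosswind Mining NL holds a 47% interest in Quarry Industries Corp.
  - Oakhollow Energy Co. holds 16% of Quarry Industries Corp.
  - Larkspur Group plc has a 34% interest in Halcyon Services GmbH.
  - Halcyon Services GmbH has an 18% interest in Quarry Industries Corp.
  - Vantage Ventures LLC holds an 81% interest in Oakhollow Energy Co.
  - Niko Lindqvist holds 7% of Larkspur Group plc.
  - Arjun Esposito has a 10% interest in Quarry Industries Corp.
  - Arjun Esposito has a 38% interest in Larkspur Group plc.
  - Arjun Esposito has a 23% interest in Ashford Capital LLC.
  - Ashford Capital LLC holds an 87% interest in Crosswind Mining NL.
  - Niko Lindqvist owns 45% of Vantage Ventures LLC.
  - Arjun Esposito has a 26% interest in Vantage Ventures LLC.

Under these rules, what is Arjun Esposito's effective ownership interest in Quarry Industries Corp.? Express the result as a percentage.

31.3603%

By spousal attribution (R1), Arjun Esposito is treated as also owning Niko Lindqvist's interest in Vantage Ventures LLC, giving 26% + 45% = 71%.
By spousal attribution (R1), Arjun Esposito is treated as also owning Niko Lindqvist's interest in Larkspur Group plc, giving 38% + 7% = 45%.
Chain via Vantage Ventures LLC → Oakhollow Energy Co. (R3): 71% × 81% × 16% = 9.2016% of Quarry Industries Corp.
Chain via Ashford Capital LLC → Crosswind Mining NL (R3): 23% × 87% × 47% = 9.4047% of Quarry Industries Corp.
Chain via Larkspur Group plc → Halcyon Services GmbH (R3): 45% × 34% × 18% = 2.754% of Quarry Industries Corp.
Direct interest in Quarry Industries Corp: 10%.
Aggregating (R2): 9.2016% + 9.4047% + 2.754% + 10% = 31.3603%.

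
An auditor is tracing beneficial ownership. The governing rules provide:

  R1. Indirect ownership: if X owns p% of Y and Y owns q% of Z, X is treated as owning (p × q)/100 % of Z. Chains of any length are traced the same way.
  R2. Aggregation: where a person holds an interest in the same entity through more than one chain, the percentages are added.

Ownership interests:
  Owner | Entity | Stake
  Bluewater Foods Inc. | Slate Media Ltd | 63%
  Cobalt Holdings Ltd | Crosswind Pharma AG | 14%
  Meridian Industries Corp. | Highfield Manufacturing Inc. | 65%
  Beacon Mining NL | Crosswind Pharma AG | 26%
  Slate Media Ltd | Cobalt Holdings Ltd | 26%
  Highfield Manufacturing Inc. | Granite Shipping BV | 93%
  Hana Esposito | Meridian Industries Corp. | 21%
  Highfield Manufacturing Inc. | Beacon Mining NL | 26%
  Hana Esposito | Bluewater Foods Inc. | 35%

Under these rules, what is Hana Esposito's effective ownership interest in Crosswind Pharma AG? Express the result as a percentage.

Chain via Bluewater Foods Inc. → Slate Media Ltd → Cobalt Holdings Ltd (R1): 35% × 63% × 26% × 14% = 0.80262% of Crosswind Pharma AG.
Chain via Meridian Industries Corp. → Highfield Manufacturing Inc. → Beacon Mining NL (R1): 21% × 65% × 26% × 26% = 0.92274% of Crosswind Pharma AG.
Aggregating (R2): 0.80262% + 0.92274% = 1.72536%.

1.72536%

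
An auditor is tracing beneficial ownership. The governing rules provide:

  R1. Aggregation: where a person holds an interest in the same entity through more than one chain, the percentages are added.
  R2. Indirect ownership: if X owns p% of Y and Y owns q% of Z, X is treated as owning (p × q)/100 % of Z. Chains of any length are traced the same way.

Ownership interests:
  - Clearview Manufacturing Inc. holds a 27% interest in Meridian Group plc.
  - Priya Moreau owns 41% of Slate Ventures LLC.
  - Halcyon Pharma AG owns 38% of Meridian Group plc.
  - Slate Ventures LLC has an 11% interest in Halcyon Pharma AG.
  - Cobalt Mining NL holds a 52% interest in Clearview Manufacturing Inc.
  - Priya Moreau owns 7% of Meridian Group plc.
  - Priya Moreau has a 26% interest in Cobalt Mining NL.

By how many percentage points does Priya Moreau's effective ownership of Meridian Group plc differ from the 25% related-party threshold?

12.6358

Chain via Slate Ventures LLC → Halcyon Pharma AG (R2): 41% × 11% × 38% = 1.7138% of Meridian Group plc.
Chain via Cobalt Mining NL → Clearview Manufacturing Inc. (R2): 26% × 52% × 27% = 3.6504% of Meridian Group plc.
Direct interest in Meridian Group plc: 7%.
Aggregating (R1): 1.7138% + 3.6504% + 7% = 12.3642%.
12.3642% falls short of the 25% threshold by 12.6358 percentage points.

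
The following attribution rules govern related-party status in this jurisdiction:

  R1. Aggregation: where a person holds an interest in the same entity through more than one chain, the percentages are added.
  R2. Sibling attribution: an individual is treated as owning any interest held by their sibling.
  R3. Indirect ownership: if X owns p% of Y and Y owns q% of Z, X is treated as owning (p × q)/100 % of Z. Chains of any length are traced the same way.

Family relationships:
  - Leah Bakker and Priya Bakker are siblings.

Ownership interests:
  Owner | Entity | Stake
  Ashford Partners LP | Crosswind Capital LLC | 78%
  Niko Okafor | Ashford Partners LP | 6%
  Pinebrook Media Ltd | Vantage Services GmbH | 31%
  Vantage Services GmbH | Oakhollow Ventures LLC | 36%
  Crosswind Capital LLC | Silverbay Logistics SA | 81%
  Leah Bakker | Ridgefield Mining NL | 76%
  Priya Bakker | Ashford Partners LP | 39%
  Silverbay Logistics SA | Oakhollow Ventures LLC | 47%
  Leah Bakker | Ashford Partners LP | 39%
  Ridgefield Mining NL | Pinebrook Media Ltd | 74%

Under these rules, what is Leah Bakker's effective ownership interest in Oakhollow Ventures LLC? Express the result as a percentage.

By sibling attribution (R2), Leah Bakker is treated as also owning Priya Bakker's interest in Ashford Partners LP, giving 39% + 39% = 78%.
Chain via Ridgefield Mining NL → Pinebrook Media Ltd → Vantage Services GmbH (R3): 76% × 74% × 31% × 36% = 6.276384% of Oakhollow Ventures LLC.
Chain via Ashford Partners LP → Crosswind Capital LLC → Silverbay Logistics SA (R3): 78% × 78% × 81% × 47% = 23.161788% of Oakhollow Ventures LLC.
Aggregating (R1): 6.276384% + 23.161788% = 29.438172%.

29.438172%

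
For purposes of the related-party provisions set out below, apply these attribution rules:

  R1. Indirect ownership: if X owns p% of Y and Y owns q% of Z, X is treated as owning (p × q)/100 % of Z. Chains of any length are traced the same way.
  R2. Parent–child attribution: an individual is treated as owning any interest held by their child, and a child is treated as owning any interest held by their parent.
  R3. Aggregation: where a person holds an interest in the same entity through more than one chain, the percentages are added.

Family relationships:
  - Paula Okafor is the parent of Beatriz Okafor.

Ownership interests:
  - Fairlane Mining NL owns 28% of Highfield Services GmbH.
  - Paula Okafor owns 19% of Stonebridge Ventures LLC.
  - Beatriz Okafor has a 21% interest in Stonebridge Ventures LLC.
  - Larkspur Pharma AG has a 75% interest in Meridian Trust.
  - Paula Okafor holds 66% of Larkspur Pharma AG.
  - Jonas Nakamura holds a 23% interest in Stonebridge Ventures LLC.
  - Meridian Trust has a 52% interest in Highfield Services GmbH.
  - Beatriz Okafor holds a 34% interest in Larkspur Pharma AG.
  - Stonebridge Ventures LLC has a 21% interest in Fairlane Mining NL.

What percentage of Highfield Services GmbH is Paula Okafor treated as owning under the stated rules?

By parent–child attribution (R2), Paula Okafor is treated as also owning Beatriz Okafor's interest in Stonebridge Ventures LLC, giving 19% + 21% = 40%.
By parent–child attribution (R2), Paula Okafor is treated as also owning Beatriz Okafor's interest in Larkspur Pharma AG, giving 66% + 34% = 100%.
Chain via Stonebridge Ventures LLC → Fairlane Mining NL (R1): 40% × 21% × 28% = 2.352% of Highfield Services GmbH.
Chain via Larkspur Pharma AG → Meridian Trust (R1): 100% × 75% × 52% = 39% of Highfield Services GmbH.
Aggregating (R3): 2.352% + 39% = 41.352%.

41.352%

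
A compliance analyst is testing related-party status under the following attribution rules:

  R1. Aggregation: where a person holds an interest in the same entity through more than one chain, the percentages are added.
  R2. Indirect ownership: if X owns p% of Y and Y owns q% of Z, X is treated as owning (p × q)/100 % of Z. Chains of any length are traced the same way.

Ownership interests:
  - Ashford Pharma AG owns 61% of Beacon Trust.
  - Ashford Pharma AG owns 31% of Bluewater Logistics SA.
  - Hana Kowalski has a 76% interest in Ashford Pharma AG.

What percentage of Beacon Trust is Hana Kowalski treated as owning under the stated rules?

Chain via Ashford Pharma AG (R2): 76% × 61% = 46.36% of Beacon Trust.

46.36%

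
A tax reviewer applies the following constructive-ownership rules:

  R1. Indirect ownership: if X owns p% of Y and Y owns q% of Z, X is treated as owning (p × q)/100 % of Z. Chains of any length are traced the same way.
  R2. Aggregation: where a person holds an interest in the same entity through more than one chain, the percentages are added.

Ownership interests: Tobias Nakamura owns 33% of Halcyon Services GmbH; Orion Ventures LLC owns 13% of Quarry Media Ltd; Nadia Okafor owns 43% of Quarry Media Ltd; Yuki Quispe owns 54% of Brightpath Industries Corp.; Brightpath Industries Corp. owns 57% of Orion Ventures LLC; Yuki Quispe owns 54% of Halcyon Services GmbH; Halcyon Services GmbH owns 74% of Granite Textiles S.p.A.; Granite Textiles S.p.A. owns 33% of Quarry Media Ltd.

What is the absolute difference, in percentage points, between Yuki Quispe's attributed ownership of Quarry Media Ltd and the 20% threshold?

Chain via Brightpath Industries Corp. → Orion Ventures LLC (R1): 54% × 57% × 13% = 4.0014% of Quarry Media Ltd.
Chain via Halcyon Services GmbH → Granite Textiles S.p.A. (R1): 54% × 74% × 33% = 13.1868% of Quarry Media Ltd.
Aggregating (R2): 4.0014% + 13.1868% = 17.1882%.
17.1882% falls short of the 20% threshold by 2.8118 percentage points.

2.8118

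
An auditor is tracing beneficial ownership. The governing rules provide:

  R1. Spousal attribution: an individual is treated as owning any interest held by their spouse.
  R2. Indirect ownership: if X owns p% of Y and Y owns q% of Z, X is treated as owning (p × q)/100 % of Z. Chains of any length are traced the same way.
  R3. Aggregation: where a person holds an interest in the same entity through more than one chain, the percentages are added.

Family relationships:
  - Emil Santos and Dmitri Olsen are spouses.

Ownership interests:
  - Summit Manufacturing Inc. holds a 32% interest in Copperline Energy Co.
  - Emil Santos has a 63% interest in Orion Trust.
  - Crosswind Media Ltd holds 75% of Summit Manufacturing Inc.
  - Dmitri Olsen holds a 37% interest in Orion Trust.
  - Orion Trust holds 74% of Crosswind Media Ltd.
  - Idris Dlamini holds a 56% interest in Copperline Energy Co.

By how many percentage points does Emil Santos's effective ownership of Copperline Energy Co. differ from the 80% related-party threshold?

62.24

By spousal attribution (R1), Emil Santos is treated as also owning Dmitri Olsen's interest in Orion Trust, giving 63% + 37% = 100%.
Chain via Orion Trust → Crosswind Media Ltd → Summit Manufacturing Inc. (R2): 100% × 74% × 75% × 32% = 17.76% of Copperline Energy Co.
17.76% falls short of the 80% threshold by 62.24 percentage points.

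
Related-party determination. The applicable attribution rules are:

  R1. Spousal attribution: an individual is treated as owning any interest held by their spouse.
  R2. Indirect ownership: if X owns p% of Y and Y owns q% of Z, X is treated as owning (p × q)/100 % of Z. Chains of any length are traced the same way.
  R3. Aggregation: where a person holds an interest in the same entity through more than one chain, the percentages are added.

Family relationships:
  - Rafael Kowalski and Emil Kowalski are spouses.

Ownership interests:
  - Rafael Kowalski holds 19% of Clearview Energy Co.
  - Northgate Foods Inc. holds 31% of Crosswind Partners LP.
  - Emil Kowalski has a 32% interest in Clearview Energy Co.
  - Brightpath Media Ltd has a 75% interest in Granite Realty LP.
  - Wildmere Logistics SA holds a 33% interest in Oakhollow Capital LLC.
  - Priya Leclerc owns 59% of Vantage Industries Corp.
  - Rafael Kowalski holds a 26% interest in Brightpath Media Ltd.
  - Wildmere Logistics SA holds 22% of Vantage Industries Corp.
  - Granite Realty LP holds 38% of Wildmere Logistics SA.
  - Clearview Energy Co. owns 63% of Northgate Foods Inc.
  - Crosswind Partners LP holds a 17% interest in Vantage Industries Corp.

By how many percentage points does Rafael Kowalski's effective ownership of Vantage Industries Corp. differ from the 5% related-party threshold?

By spousal attribution (R1), Rafael Kowalski is treated as also owning Emil Kowalski's interest in Clearview Energy Co, giving 19% + 32% = 51%.
Chain via Clearview Energy Co. → Northgate Foods Inc. → Crosswind Partners LP (R2): 51% × 63% × 31% × 17% = 1.693251% of Vantage Industries Corp.
Chain via Brightpath Media Ltd → Granite Realty LP → Wildmere Logistics SA (R2): 26% × 75% × 38% × 22% = 1.6302% of Vantage Industries Corp.
Aggregating (R3): 1.693251% + 1.6302% = 3.323451%.
3.323451% falls short of the 5% threshold by 1.676549 percentage points.

1.676549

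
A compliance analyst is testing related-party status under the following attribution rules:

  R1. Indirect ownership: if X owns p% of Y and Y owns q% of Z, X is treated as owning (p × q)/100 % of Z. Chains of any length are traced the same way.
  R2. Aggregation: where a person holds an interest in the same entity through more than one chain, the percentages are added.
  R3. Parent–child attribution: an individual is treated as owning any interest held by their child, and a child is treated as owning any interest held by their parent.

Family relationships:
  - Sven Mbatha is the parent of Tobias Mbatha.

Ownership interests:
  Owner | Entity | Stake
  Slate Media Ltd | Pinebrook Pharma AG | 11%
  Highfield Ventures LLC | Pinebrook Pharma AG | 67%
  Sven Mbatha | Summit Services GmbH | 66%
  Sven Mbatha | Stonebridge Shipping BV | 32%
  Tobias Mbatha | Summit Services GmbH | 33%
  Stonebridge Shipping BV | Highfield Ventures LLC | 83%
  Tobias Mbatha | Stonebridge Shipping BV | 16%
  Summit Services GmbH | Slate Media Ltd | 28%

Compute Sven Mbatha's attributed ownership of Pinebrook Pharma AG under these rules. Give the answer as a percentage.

29.742%

By parent–child attribution (R3), Sven Mbatha is treated as also owning Tobias Mbatha's interest in Summit Services GmbH, giving 66% + 33% = 99%.
By parent–child attribution (R3), Sven Mbatha is treated as also owning Tobias Mbatha's interest in Stonebridge Shipping BV, giving 32% + 16% = 48%.
Chain via Summit Services GmbH → Slate Media Ltd (R1): 99% × 28% × 11% = 3.0492% of Pinebrook Pharma AG.
Chain via Stonebridge Shipping BV → Highfield Ventures LLC (R1): 48% × 83% × 67% = 26.6928% of Pinebrook Pharma AG.
Aggregating (R2): 3.0492% + 26.6928% = 29.742%.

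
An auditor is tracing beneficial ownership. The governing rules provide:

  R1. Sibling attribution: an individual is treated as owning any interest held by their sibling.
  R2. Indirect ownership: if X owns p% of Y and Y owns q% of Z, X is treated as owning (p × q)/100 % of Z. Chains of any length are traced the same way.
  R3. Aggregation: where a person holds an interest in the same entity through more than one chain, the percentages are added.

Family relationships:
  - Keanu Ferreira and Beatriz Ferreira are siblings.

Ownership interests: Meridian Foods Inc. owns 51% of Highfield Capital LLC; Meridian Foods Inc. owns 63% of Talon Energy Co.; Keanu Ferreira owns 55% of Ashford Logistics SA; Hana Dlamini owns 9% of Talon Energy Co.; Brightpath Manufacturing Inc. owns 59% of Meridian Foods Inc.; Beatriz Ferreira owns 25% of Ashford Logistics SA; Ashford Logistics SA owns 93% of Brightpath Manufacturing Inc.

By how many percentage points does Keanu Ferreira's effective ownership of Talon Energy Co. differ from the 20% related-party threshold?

By sibling attribution (R1), Keanu Ferreira is treated as also owning Beatriz Ferreira's interest in Ashford Logistics SA, giving 55% + 25% = 80%.
Chain via Ashford Logistics SA → Brightpath Manufacturing Inc. → Meridian Foods Inc. (R2): 80% × 93% × 59% × 63% = 27.65448% of Talon Energy Co.
27.65448% exceeds the 20% threshold by 7.65448 percentage points.

7.65448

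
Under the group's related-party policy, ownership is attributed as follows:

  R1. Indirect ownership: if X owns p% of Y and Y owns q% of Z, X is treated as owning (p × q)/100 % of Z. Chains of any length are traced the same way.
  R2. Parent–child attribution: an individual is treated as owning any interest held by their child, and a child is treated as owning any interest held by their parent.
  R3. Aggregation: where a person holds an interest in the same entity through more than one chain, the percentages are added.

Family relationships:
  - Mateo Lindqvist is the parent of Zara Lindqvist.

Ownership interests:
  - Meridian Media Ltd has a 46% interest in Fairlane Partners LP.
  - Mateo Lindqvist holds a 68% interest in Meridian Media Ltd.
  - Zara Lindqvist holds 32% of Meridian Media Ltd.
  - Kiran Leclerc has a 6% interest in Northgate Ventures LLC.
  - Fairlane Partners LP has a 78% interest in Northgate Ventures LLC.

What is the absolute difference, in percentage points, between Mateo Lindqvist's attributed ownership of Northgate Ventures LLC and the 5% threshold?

30.88

By parent–child attribution (R2), Mateo Lindqvist is treated as also owning Zara Lindqvist's interest in Meridian Media Ltd, giving 68% + 32% = 100%.
Chain via Meridian Media Ltd → Fairlane Partners LP (R1): 100% × 46% × 78% = 35.88% of Northgate Ventures LLC.
35.88% exceeds the 5% threshold by 30.88 percentage points.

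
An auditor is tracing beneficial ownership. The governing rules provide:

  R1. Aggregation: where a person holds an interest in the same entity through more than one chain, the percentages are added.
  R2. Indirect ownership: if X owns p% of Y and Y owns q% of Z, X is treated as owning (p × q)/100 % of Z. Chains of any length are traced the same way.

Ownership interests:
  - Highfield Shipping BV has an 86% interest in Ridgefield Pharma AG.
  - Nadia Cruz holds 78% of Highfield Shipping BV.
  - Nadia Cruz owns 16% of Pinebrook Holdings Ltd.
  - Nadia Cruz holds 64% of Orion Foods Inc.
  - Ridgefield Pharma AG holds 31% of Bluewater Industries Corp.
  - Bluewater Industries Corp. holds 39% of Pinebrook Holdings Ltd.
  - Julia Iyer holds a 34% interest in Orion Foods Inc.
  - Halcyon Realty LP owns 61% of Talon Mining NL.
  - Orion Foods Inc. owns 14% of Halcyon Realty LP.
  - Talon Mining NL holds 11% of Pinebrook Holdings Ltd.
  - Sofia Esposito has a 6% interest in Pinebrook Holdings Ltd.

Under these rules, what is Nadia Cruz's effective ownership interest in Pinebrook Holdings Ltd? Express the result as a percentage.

24.711188%

Chain via Highfield Shipping BV → Ridgefield Pharma AG → Bluewater Industries Corp. (R2): 78% × 86% × 31% × 39% = 8.109972% of Pinebrook Holdings Ltd.
Chain via Orion Foods Inc. → Halcyon Realty LP → Talon Mining NL (R2): 64% × 14% × 61% × 11% = 0.601216% of Pinebrook Holdings Ltd.
Direct interest in Pinebrook Holdings Ltd: 16%.
Aggregating (R1): 8.109972% + 0.601216% + 16% = 24.711188%.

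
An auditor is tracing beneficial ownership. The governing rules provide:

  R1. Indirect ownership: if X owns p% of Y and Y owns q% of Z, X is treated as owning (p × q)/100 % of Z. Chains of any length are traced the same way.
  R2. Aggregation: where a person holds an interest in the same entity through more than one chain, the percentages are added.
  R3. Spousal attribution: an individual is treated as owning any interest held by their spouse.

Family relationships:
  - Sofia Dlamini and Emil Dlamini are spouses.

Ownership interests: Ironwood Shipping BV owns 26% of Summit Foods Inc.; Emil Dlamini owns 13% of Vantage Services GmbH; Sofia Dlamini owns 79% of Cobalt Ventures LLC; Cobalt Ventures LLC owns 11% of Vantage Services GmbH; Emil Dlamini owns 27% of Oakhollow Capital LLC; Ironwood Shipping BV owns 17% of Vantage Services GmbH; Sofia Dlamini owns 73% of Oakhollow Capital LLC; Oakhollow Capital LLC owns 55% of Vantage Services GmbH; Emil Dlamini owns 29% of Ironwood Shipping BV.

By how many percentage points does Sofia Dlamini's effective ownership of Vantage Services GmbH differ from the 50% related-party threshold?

By spousal attribution (R3), Sofia Dlamini is treated as also owning Emil Dlamini's interest in Oakhollow Capital LLC, giving 73% + 27% = 100%.
By spousal attribution (R3), Sofia Dlamini is treated as owning Emil Dlamini's 29% interest in Ironwood Shipping BV.
By spousal attribution (R3), Sofia Dlamini is treated as owning Emil Dlamini's 13% interest in Vantage Services GmbH.
Chain via Cobalt Ventures LLC (R1): 79% × 11% = 8.69% of Vantage Services GmbH.
Chain via Oakhollow Capital LLC (R1): 100% × 55% = 55% of Vantage Services GmbH.
Chain via Ironwood Shipping BV (R1): 29% × 17% = 4.93% of Vantage Services GmbH.
Direct interest in Vantage Services GmbH: 13%.
Aggregating (R2): 8.69% + 55% + 4.93% + 13% = 81.62%.
81.62% exceeds the 50% threshold by 31.62 percentage points.

31.62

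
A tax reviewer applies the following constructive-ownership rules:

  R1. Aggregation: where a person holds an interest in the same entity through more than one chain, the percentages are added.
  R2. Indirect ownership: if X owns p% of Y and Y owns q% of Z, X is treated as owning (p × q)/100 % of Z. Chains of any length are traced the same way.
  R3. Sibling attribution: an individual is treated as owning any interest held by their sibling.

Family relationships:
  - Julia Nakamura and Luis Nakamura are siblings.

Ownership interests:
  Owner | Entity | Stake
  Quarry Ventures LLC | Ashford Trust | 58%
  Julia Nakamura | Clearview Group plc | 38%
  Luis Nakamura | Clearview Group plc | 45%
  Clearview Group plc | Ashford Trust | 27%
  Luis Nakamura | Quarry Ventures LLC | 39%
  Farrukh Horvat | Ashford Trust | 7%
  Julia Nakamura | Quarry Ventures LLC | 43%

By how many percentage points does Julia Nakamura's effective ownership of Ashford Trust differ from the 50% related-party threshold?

By sibling attribution (R3), Julia Nakamura is treated as also owning Luis Nakamura's interest in Clearview Group plc, giving 38% + 45% = 83%.
By sibling attribution (R3), Julia Nakamura is treated as also owning Luis Nakamura's interest in Quarry Ventures LLC, giving 43% + 39% = 82%.
Chain via Clearview Group plc (R2): 83% × 27% = 22.41% of Ashford Trust.
Chain via Quarry Ventures LLC (R2): 82% × 58% = 47.56% of Ashford Trust.
Aggregating (R1): 22.41% + 47.56% = 69.97%.
69.97% exceeds the 50% threshold by 19.97 percentage points.

19.97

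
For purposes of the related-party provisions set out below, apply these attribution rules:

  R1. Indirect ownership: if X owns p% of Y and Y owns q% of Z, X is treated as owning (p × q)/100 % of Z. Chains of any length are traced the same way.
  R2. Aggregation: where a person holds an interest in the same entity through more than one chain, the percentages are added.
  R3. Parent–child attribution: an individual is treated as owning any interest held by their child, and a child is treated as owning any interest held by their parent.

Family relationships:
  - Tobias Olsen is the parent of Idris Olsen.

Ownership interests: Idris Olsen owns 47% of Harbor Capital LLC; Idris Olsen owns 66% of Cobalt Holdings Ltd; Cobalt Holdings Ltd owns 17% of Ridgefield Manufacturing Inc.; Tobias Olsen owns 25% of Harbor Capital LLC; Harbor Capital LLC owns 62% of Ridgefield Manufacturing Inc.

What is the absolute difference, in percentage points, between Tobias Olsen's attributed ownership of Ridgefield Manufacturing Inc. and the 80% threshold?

24.14

By parent–child attribution (R3), Tobias Olsen is treated as also owning Idris Olsen's interest in Harbor Capital LLC, giving 25% + 47% = 72%.
By parent–child attribution (R3), Tobias Olsen is treated as owning Idris Olsen's 66% interest in Cobalt Holdings Ltd.
Chain via Harbor Capital LLC (R1): 72% × 62% = 44.64% of Ridgefield Manufacturing Inc.
Chain via Cobalt Holdings Ltd (R1): 66% × 17% = 11.22% of Ridgefield Manufacturing Inc.
Aggregating (R2): 44.64% + 11.22% = 55.86%.
55.86% falls short of the 80% threshold by 24.14 percentage points.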